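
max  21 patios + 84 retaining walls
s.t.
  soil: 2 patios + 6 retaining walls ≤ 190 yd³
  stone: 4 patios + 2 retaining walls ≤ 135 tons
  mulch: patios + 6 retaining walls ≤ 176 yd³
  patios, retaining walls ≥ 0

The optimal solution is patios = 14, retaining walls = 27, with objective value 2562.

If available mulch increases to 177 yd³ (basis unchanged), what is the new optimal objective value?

2569

At the optimum: soil uses 190 of 190 (binding); stone uses 110 of 135 (slack = 25); mulch uses 176 of 176 (binding).
By complementary slackness, y = 0 for the non-binding constraint.
From A_Bᵀ y = c: 2·y_soil + 1·y_mulch = 21; 6·y_soil + 6·y_mulch = 84.
This yields shadow prices y_soil = 7, y_mulch = 7.
Δz = y_mulch·Δb = 7 × (1) = 7, so new z* = 2562 + 7 = 2569.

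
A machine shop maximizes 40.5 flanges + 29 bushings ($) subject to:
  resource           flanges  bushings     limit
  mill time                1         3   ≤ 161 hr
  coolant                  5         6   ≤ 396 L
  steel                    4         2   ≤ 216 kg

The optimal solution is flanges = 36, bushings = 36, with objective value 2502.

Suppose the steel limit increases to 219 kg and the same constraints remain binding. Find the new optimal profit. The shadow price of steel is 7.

2523

Δb = 3, so new z* = 2502 + (7)·(3) = 2502 + 21 = 2523.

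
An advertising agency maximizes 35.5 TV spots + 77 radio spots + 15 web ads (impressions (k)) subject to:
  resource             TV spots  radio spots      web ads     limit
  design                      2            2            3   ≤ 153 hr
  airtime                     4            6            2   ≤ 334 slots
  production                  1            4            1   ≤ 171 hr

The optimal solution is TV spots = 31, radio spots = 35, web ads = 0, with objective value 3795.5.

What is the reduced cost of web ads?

-7.5

Binding: airtime and production. Non-binding: design (21 unused).
Slack constraints have shadow price 0 (complementary slackness).
The binding rows give the dual system: 4·y_airtime + 1·y_production = 35.5 and 6·y_airtime + 4·y_production = 77.
→ y_airtime = 6.5 and y_production = 9.5.
Reduced cost of web ads: c₃ − yᵀa₃ = 15 − (6.5·2 + 9.5·1) = 15 − 22.5 = -7.5.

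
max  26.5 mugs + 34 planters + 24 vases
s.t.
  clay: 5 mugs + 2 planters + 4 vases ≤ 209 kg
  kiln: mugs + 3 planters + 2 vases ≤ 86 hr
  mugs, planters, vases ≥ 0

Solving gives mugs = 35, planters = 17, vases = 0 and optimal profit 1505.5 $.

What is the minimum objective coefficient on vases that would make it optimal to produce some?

Both clay and kiln are binding at x*.
The binding rows give the dual system: 5·y_clay + 1·y_kiln = 26.5 and 2·y_clay + 3·y_kiln = 34.
→ y_clay = 3.5 and y_kiln = 9.
vases enters the basis when its profit ≥ yᵀa₃ = 3.5·4 + 9·2 = 32.

32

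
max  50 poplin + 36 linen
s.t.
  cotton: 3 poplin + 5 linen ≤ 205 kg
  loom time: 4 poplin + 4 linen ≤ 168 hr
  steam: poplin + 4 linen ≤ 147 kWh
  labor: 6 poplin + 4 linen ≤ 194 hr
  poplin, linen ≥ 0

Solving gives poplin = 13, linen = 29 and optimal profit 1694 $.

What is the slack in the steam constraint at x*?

steam used = 1·13 + 4·29 = 129; slack = 147 − 129 = 18.

18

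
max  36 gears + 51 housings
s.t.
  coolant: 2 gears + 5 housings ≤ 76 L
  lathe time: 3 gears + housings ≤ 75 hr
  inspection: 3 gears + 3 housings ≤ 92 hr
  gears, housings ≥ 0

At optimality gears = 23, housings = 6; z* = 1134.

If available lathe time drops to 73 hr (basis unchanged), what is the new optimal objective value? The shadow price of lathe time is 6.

Δb = -2, so new z* = 1134 + (6)·(-2) = 1134 − 12 = 1122.

1122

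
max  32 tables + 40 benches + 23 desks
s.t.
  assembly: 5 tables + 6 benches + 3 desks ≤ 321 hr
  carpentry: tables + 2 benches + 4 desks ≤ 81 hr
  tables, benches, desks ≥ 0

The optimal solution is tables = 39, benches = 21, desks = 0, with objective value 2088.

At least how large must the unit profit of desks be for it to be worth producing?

26

At the optimum: assembly uses 321 of 321 (binding); carpentry uses 81 of 81 (binding).
From A_Bᵀ y = c: 5·y_assembly + 1·y_carpentry = 32; 6·y_assembly + 2·y_carpentry = 40.
This yields shadow prices y_assembly = 6, y_carpentry = 2.
desks enters the basis when its profit ≥ yᵀa₃ = 6·3 + 2·4 = 26.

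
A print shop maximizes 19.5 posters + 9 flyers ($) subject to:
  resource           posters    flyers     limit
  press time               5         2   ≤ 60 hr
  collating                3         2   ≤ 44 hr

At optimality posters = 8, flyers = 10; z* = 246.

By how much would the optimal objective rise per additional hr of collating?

1.5

Both press time and collating are binding at x*.
From A_Bᵀ y = c: 5·y_press time + 3·y_collating = 19.5; 2·y_press time + 2·y_collating = 9.
Solving: y_press time = 3, y_collating = 1.5.
Shadow price of collating = 1.5.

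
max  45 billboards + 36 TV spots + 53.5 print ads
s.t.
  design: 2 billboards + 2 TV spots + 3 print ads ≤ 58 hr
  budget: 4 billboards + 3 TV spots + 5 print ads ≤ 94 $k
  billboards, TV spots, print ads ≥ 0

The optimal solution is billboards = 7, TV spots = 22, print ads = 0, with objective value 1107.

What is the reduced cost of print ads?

-5

Check each constraint at x*: design 58/58 (tight); budget 94/94 (tight).
The binding rows give the dual system: 2·y_design + 4·y_budget = 45 and 2·y_design + 3·y_budget = 36.
Solving: y_design = 4.5, y_budget = 9.
Reduced cost of print ads: c₃ − yᵀa₃ = 53.5 − (4.5·3 + 9·5) = 53.5 − 58.5 = -5.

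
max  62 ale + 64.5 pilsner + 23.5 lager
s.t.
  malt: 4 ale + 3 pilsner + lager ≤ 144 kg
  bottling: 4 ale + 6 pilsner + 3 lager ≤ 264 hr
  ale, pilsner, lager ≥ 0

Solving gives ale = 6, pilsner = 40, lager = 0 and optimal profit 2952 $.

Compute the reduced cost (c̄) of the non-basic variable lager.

At the optimum: malt uses 144 of 144 (binding); bottling uses 264 of 264 (binding).
The binding rows give the dual system: 4·y_malt + 4·y_bottling = 62 and 3·y_malt + 6·y_bottling = 64.5.
→ y_malt = 9.5 and y_bottling = 6.
Reduced cost of lager: c₃ − yᵀa₃ = 23.5 − (9.5·1 + 6·3) = 23.5 − 27.5 = -4.

-4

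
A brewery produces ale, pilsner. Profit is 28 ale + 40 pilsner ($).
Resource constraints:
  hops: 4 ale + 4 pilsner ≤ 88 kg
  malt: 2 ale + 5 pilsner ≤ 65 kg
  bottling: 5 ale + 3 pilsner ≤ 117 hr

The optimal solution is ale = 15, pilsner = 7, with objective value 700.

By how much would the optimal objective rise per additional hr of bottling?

0

Check each constraint at x*: hops 88/88 (tight); malt 65/65 (tight); bottling 96/117 (slack 21).
Slack constraints have shadow price 0 (complementary slackness).
Dual feasibility on the basic columns requires 4·y_hops + 2·y_malt = 28, 4·y_hops + 5·y_malt = 40.
→ y_hops = 5 and y_malt = 4.
Shadow price of bottling = 0.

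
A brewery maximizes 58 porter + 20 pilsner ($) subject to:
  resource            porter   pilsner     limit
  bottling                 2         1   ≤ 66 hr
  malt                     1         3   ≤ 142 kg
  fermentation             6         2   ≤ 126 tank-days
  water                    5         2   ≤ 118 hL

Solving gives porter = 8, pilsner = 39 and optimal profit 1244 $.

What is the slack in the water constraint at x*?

water used = 5·8 + 2·39 = 118; slack = 118 − 118 = 0.

0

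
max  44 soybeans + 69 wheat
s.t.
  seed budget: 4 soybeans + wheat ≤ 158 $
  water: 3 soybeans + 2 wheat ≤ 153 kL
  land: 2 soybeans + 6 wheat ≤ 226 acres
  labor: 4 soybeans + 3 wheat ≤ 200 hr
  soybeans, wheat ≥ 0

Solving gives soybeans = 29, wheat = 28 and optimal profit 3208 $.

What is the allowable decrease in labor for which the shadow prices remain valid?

87

Binding constraints: land, labor. The basis is B = [[2,6],[4,3]] with det -18.
Per unit decrease in labor, x* moves by d = (-0.3333, 0.1111).
The basis stays optimal until soybeans reaches 0; allowable decrease = 87 hr.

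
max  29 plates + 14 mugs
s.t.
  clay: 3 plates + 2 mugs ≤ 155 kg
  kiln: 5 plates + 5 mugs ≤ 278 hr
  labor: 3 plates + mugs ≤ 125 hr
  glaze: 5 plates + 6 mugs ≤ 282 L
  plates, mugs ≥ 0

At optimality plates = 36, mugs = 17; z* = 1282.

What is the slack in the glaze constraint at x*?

0

glaze used = 5·36 + 6·17 = 282; slack = 282 − 282 = 0.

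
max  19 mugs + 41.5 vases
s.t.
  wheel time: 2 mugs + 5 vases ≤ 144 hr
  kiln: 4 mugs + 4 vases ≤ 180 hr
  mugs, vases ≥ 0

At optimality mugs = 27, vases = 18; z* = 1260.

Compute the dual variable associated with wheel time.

7.5

Check each constraint at x*: wheel time 144/144 (tight); kiln 180/180 (tight).
The binding rows give the dual system: 2·y_wheel time + 4·y_kiln = 19 and 5·y_wheel time + 4·y_kiln = 41.5.
Solving: y_wheel time = 7.5, y_kiln = 1.
Shadow price of wheel time = 7.5.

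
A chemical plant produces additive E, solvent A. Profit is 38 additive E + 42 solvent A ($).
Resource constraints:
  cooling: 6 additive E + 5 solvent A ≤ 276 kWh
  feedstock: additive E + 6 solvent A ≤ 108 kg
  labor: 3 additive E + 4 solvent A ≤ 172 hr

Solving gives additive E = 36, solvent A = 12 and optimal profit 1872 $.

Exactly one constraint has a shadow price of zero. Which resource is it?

labor

cooling: 276/276 (binding)
feedstock: 108/108 (binding)
labor: 156/172 (slack 16)
By complementary slackness, a constraint with positive slack has shadow price 0 → labor.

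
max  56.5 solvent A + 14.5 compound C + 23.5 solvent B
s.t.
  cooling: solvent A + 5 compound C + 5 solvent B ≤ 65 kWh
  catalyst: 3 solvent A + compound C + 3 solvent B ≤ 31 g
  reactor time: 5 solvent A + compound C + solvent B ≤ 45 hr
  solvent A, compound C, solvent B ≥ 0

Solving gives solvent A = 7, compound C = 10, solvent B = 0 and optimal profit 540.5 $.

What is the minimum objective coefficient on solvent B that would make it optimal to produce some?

30.5

At the optimum: cooling uses 57 of 65 (slack = 8); catalyst uses 31 of 31 (binding); reactor time uses 45 of 45 (binding).
Since cooling is not tight, its dual is 0.
From A_Bᵀ y = c: 3·y_catalyst + 5·y_reactor time = 56.5; 1·y_catalyst + 1·y_reactor time = 14.5.
This yields shadow prices y_catalyst = 8, y_reactor time = 6.5.
solvent B enters the basis when its profit ≥ yᵀa₃ = 8·3 + 6.5·1 = 30.5.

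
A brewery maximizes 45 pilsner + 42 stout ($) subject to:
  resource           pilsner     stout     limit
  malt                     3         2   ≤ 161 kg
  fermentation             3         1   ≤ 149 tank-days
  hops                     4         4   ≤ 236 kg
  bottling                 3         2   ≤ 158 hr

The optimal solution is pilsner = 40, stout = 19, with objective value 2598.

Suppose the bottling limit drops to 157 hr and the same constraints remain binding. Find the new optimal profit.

Binding: hops and bottling. Non-binding: malt (3 unused), fermentation (10 unused).
Slack constraints have shadow price 0 (complementary slackness).
Dual feasibility on the basic columns requires 4·y_hops + 3·y_bottling = 45, 4·y_hops + 2·y_bottling = 42.
→ y_hops = 9 and y_bottling = 3.
Δz = y_bottling·Δb = 3 × (-1) = -3, so new z* = 2598 − 3 = 2595.

2595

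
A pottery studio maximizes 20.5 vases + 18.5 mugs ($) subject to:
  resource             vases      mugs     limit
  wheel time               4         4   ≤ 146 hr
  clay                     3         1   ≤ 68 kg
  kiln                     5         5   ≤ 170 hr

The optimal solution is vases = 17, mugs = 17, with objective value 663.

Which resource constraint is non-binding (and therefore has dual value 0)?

wheel time: 136/146 (slack 10)
clay: 68/68 (binding)
kiln: 170/170 (binding)
By complementary slackness, a constraint with positive slack has shadow price 0 → wheel time.

wheel time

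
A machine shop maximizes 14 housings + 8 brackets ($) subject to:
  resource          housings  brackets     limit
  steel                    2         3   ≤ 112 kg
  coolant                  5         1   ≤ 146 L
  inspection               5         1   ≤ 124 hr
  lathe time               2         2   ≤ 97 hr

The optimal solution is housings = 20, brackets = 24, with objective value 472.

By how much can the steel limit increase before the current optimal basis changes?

14.625

Binding constraints: steel, inspection. The basis is B = [[2,3],[5,1]] with det -13.
Per unit increase in steel, x* moves by d = (-0.0769, 0.3846).
The basis stays optimal until lathe time becomes binding; allowable increase = 14.625 kg.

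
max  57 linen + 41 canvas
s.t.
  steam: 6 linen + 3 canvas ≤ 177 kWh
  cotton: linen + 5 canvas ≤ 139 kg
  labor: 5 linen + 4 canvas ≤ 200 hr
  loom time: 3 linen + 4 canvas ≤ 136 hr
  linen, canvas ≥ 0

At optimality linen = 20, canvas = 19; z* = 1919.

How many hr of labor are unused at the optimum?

24

labor used = 5·20 + 4·19 = 176; slack = 200 − 176 = 24.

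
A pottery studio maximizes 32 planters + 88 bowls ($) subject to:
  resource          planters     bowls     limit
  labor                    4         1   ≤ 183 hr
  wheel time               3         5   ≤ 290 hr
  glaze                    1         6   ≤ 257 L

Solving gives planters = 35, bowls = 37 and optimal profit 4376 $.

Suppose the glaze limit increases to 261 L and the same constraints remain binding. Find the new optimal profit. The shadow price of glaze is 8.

4408

Δb = 4, so new z* = 4376 + (8)·(4) = 4376 + 32 = 4408.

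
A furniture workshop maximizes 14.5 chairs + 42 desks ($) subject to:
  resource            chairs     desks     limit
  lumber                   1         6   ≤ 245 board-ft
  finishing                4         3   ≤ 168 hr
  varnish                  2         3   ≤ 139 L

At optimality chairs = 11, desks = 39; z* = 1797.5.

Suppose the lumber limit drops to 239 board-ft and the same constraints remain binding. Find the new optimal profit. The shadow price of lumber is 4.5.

Δb = -6, so new z* = 1797.5 + (4.5)·(-6) = 1797.5 − 27 = 1770.5.

1770.5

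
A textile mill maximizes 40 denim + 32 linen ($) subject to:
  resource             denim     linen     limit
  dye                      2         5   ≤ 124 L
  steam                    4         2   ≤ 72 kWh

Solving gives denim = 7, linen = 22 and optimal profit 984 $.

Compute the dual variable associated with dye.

At the optimum: dye uses 124 of 124 (binding); steam uses 72 of 72 (binding).
Dual feasibility on the basic columns requires 2·y_dye + 4·y_steam = 40, 5·y_dye + 2·y_steam = 32.
Solving: y_dye = 3, y_steam = 8.5.
Shadow price of dye = 3.

3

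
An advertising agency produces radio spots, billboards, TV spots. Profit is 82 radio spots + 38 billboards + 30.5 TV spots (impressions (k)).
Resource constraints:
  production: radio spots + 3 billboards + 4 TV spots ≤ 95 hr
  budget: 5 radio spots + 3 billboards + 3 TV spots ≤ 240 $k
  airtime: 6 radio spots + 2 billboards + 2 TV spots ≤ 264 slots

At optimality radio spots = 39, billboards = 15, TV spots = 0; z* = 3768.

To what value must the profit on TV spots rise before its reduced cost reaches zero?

38

Binding: budget and airtime. Non-binding: production (11 unused).
Slack constraints have shadow price 0 (complementary slackness).
From A_Bᵀ y = c: 5·y_budget + 6·y_airtime = 82; 3·y_budget + 2·y_airtime = 38.
Solving: y_budget = 8, y_airtime = 7.
TV spots enters the basis when its profit ≥ yᵀa₃ = 8·3 + 7·2 = 38.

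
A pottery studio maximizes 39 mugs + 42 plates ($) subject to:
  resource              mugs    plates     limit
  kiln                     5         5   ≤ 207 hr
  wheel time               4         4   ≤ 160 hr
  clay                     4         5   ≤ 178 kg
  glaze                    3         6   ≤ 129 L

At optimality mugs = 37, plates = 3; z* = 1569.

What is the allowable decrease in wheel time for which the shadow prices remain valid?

74

Binding constraints: wheel time, glaze. The basis is B = [[4,4],[3,6]] with det 12.
Per unit decrease in wheel time, x* moves by d = (-0.5, 0.25).
The basis stays optimal until mugs reaches 0; allowable decrease = 74 hr.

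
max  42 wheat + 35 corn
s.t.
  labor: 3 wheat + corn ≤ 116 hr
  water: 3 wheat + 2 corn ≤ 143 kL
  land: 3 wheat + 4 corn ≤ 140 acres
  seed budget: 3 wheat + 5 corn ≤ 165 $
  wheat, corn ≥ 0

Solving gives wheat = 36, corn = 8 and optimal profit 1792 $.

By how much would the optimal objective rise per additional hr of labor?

Check each constraint at x*: labor 116/116 (tight); water 124/143 (slack 19); land 140/140 (tight); seed budget 148/165 (slack 17).
Since water, seed budget are not tight, their duals are 0.
From A_Bᵀ y = c: 3·y_labor + 3·y_land = 42; 1·y_labor + 4·y_land = 35.
Solving: y_labor = 7, y_land = 7.
Shadow price of labor = 7.

7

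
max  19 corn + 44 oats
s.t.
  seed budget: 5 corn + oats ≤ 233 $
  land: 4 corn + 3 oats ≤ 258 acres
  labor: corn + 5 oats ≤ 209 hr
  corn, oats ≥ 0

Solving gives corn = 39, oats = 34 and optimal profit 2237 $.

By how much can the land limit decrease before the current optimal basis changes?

132.6

Binding constraints: land, labor. The basis is B = [[4,3],[1,5]] with det 17.
Per unit decrease in land, x* moves by d = (-0.2941, 0.0588).
The basis stays optimal until corn reaches 0; allowable decrease = 132.6 acres.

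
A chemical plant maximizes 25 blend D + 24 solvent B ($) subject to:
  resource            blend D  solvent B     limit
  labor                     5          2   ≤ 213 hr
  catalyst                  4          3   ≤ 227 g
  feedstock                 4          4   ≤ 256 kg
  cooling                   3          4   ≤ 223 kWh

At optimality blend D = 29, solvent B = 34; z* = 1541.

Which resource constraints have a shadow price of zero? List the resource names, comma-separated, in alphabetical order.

labor: 213/213 (binding)
catalyst: 218/227 (slack 9)
feedstock: 252/256 (slack 4)
cooling: 223/223 (binding)
By complementary slackness, a constraint with positive slack has shadow price 0 → catalyst, feedstock.

catalyst, feedstock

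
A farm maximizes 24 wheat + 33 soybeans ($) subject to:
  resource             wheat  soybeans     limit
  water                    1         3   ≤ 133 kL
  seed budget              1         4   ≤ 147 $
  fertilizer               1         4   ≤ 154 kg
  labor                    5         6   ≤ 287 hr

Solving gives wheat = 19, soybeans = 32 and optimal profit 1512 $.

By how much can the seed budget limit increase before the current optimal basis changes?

Binding constraints: seed budget, labor. The basis is B = [[1,4],[5,6]] with det -14.
Per unit increase in seed budget, x* moves by d = (-0.4286, 0.3571).
The basis stays optimal until fertilizer becomes binding; allowable increase = 7 $.

7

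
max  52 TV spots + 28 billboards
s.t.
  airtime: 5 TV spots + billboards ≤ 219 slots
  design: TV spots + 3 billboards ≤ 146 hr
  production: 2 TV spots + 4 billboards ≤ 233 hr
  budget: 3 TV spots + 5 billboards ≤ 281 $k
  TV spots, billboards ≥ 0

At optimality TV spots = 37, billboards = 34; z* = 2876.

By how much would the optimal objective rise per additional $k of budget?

4

Check each constraint at x*: airtime 219/219 (tight); design 139/146 (slack 7); production 210/233 (slack 23); budget 281/281 (tight).
Since design, production are not tight, their duals are 0.
The binding rows give the dual system: 5·y_airtime + 3·y_budget = 52 and 1·y_airtime + 5·y_budget = 28.
Solving: y_airtime = 8, y_budget = 4.
Shadow price of budget = 4.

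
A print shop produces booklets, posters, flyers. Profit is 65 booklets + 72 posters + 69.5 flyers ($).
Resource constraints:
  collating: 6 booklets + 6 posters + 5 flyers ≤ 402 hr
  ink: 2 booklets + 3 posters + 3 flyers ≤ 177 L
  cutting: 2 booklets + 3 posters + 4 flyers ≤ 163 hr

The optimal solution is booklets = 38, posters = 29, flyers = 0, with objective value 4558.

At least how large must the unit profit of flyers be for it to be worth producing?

70.5

At the optimum: collating uses 402 of 402 (binding); ink uses 163 of 177 (slack = 14); cutting uses 163 of 163 (binding).
By complementary slackness, y = 0 for the non-binding constraint.
The binding rows give the dual system: 6·y_collating + 2·y_cutting = 65 and 6·y_collating + 3·y_cutting = 72.
This yields shadow prices y_collating = 8.5, y_cutting = 7.
flyers enters the basis when its profit ≥ yᵀa₃ = 8.5·5 + 7·4 = 70.5.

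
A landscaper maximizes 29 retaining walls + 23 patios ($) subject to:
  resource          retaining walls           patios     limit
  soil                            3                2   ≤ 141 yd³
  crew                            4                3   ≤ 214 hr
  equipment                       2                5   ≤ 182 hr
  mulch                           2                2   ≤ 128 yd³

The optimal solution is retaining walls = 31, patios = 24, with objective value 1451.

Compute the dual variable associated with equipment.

1

Check each constraint at x*: soil 141/141 (tight); crew 196/214 (slack 18); equipment 182/182 (tight); mulch 110/128 (slack 18).
Since crew, mulch are not tight, their duals are 0.
From A_Bᵀ y = c: 3·y_soil + 2·y_equipment = 29; 2·y_soil + 5·y_equipment = 23.
This yields shadow prices y_soil = 9, y_equipment = 1.
Shadow price of equipment = 1.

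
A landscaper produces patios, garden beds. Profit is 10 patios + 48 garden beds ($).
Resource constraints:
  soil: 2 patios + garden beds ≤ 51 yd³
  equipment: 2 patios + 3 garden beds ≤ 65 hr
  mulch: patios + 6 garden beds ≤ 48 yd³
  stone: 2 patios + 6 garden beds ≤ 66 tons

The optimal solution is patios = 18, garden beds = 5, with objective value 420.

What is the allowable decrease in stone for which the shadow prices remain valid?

18

Binding constraints: mulch, stone. The basis is B = [[1,6],[2,6]] with det -6.
Per unit decrease in stone, x* moves by d = (-1, 0.1667).
The basis stays optimal until patios reaches 0; allowable decrease = 18 tons.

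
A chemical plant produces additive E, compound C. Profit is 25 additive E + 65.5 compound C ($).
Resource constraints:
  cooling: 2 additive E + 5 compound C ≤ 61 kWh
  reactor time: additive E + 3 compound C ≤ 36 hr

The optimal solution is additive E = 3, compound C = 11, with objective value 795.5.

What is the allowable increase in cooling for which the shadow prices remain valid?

11

Binding constraints: cooling, reactor time. The basis is B = [[2,5],[1,3]] with det 1.
Per unit increase in cooling, x* moves by d = (3, -1).
The basis stays optimal until compound C reaches 0; allowable increase = 11 kWh.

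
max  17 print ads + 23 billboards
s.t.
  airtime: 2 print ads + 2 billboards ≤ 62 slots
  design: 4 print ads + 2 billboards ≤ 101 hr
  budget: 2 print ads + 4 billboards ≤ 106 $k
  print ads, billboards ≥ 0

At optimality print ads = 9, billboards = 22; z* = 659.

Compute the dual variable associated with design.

0

At the optimum: airtime uses 62 of 62 (binding); design uses 80 of 101 (slack = 21); budget uses 106 of 106 (binding).
By complementary slackness, y = 0 for the non-binding constraint.
Dual feasibility on the basic columns requires 2·y_airtime + 2·y_budget = 17, 2·y_airtime + 4·y_budget = 23.
This yields shadow prices y_airtime = 5.5, y_budget = 3.
Shadow price of design = 0.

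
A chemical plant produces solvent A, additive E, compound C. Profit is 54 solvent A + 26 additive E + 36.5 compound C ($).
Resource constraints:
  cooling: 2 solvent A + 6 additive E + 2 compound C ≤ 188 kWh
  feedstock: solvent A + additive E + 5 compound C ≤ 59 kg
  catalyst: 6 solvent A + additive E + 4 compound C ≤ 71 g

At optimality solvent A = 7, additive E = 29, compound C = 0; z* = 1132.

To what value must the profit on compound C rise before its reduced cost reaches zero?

38

Binding: cooling and catalyst. Non-binding: feedstock (23 unused).
By complementary slackness, y = 0 for the non-binding constraint.
Dual feasibility on the basic columns requires 2·y_cooling + 6·y_catalyst = 54, 6·y_cooling + 1·y_catalyst = 26.
→ y_cooling = 3 and y_catalyst = 8.
compound C enters the basis when its profit ≥ yᵀa₃ = 3·2 + 8·4 = 38.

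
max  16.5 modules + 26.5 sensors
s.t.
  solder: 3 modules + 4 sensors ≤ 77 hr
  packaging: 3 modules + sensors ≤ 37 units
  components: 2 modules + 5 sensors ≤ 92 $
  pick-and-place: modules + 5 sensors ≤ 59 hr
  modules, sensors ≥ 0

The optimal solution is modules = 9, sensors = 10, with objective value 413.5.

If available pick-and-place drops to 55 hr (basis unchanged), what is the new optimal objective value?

Check each constraint at x*: solder 67/77 (slack 10); packaging 37/37 (tight); components 68/92 (slack 24); pick-and-place 59/59 (tight).
Since solder, components are not tight, their duals are 0.
The binding rows give the dual system: 3·y_packaging + 1·y_pick-and-place = 16.5 and 1·y_packaging + 5·y_pick-and-place = 26.5.
This yields shadow prices y_packaging = 4, y_pick-and-place = 4.5.
Δz = y_pick-and-place·Δb = 4.5 × (-4) = -18, so new z* = 413.5 − 18 = 395.5.

395.5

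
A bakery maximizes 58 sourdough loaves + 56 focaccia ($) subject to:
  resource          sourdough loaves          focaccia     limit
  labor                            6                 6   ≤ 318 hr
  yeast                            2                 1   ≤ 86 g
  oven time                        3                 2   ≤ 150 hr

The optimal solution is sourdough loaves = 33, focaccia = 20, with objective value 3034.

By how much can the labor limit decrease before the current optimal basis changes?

Binding constraints: labor, yeast. The basis is B = [[6,6],[2,1]] with det -6.
Per unit decrease in labor, x* moves by d = (0.1667, -0.3333).
The basis stays optimal until focaccia reaches 0; allowable decrease = 60 hr.

60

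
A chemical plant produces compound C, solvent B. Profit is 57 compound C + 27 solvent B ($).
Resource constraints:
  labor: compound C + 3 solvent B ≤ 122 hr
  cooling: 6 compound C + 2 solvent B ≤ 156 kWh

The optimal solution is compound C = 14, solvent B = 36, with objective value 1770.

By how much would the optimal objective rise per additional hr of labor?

Check each constraint at x*: labor 122/122 (tight); cooling 156/156 (tight).
Dual feasibility on the basic columns requires 1·y_labor + 6·y_cooling = 57, 3·y_labor + 2·y_cooling = 27.
This yields shadow prices y_labor = 3, y_cooling = 9.
Shadow price of labor = 3.

3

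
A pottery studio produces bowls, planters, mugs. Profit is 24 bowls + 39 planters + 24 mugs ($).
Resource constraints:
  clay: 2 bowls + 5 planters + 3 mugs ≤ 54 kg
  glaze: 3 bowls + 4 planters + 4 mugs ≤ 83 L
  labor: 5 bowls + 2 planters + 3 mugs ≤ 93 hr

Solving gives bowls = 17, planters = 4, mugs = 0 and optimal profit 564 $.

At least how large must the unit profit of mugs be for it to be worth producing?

27

Check each constraint at x*: clay 54/54 (tight); glaze 67/83 (slack 16); labor 93/93 (tight).
By complementary slackness, y = 0 for the non-binding constraint.
Dual feasibility on the basic columns requires 2·y_clay + 5·y_labor = 24, 5·y_clay + 2·y_labor = 39.
This yields shadow prices y_clay = 7, y_labor = 2.
mugs enters the basis when its profit ≥ yᵀa₃ = 7·3 + 2·3 = 27.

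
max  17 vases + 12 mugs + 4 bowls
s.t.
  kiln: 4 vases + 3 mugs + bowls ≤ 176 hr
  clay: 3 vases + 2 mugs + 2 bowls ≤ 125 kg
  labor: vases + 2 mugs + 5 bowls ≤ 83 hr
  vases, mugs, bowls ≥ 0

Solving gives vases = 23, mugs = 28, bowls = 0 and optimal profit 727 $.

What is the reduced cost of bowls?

Binding: kiln and clay. Non-binding: labor (4 unused).
By complementary slackness, y = 0 for the non-binding constraint.
From A_Bᵀ y = c: 4·y_kiln + 3·y_clay = 17; 3·y_kiln + 2·y_clay = 12.
This yields shadow prices y_kiln = 2, y_clay = 3.
Reduced cost of bowls: c₃ − yᵀa₃ = 4 − (2·1 + 3·2) = 4 − 8 = -4.

-4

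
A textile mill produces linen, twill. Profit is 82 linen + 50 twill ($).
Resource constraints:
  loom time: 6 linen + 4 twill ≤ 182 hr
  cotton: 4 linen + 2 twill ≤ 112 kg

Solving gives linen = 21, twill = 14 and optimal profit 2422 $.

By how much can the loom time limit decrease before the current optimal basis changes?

Binding constraints: loom time, cotton. The basis is B = [[6,4],[4,2]] with det -4.
Per unit decrease in loom time, x* moves by d = (0.5, -1).
The basis stays optimal until twill reaches 0; allowable decrease = 14 hr.

14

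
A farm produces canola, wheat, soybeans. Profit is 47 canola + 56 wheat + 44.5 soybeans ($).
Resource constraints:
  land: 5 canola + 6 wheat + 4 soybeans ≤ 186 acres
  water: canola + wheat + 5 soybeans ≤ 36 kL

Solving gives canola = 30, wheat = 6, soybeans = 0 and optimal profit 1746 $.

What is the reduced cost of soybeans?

-1.5

At the optimum: land uses 186 of 186 (binding); water uses 36 of 36 (binding).
Dual feasibility on the basic columns requires 5·y_land + 1·y_water = 47, 6·y_land + 1·y_water = 56.
Solving: y_land = 9, y_water = 2.
Reduced cost of soybeans: c₃ − yᵀa₃ = 44.5 − (9·4 + 2·5) = 44.5 − 46 = -1.5.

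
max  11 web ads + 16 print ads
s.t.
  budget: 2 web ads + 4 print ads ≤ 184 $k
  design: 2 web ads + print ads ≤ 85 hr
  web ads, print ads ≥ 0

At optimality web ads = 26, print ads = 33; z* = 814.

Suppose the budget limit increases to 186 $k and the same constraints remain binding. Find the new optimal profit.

Both budget and design are binding at x*.
From A_Bᵀ y = c: 2·y_budget + 2·y_design = 11; 4·y_budget + 1·y_design = 16.
→ y_budget = 3.5 and y_design = 2.
Δz = y_budget·Δb = 3.5 × (2) = 7, so new z* = 814 + 7 = 821.

821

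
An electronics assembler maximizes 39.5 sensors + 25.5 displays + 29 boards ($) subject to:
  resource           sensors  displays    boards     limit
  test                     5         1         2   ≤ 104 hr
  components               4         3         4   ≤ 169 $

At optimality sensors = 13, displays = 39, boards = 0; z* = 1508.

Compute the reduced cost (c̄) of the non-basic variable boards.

At the optimum: test uses 104 of 104 (binding); components uses 169 of 169 (binding).
Dual feasibility on the basic columns requires 5·y_test + 4·y_components = 39.5, 1·y_test + 3·y_components = 25.5.
→ y_test = 1.5 and y_components = 8.
Reduced cost of boards: c₃ − yᵀa₃ = 29 − (1.5·2 + 8·4) = 29 − 35 = -6.

-6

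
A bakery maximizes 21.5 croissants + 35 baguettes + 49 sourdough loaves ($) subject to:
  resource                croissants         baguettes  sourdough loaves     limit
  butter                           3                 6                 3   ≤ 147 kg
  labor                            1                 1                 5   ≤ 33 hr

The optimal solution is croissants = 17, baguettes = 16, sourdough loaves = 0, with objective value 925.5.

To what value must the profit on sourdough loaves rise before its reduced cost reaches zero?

53.5

Check each constraint at x*: butter 147/147 (tight); labor 33/33 (tight).
From A_Bᵀ y = c: 3·y_butter + 1·y_labor = 21.5; 6·y_butter + 1·y_labor = 35.
Solving: y_butter = 4.5, y_labor = 8.
sourdough loaves enters the basis when its profit ≥ yᵀa₃ = 4.5·3 + 8·5 = 53.5.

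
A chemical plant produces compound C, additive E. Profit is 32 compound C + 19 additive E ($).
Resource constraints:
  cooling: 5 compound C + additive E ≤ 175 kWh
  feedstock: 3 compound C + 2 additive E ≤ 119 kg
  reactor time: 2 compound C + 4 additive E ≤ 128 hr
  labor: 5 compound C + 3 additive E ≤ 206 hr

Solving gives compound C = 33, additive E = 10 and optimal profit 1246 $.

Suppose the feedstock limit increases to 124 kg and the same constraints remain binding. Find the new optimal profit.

1291

Check each constraint at x*: cooling 175/175 (tight); feedstock 119/119 (tight); reactor time 106/128 (slack 22); labor 195/206 (slack 11).
By complementary slackness, y = 0 for the non-binding constraints.
The binding rows give the dual system: 5·y_cooling + 3·y_feedstock = 32 and 1·y_cooling + 2·y_feedstock = 19.
Solving: y_cooling = 1, y_feedstock = 9.
Δz = y_feedstock·Δb = 9 × (5) = 45, so new z* = 1246 + 45 = 1291.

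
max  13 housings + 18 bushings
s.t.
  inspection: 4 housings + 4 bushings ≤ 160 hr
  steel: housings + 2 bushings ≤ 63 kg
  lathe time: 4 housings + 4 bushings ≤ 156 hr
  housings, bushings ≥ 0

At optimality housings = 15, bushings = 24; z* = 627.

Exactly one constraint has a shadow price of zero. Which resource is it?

inspection

inspection: 156/160 (slack 4)
steel: 63/63 (binding)
lathe time: 156/156 (binding)
By complementary slackness, a constraint with positive slack has shadow price 0 → inspection.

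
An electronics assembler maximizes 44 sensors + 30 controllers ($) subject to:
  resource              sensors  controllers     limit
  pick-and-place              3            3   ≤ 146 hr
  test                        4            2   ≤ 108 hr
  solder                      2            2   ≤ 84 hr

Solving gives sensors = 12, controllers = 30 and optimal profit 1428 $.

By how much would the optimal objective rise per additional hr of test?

At the optimum: pick-and-place uses 126 of 146 (slack = 20); test uses 108 of 108 (binding); solder uses 84 of 84 (binding).
Slack constraints have shadow price 0 (complementary slackness).
Dual feasibility on the basic columns requires 4·y_test + 2·y_solder = 44, 2·y_test + 2·y_solder = 30.
Solving: y_test = 7, y_solder = 8.
Shadow price of test = 7.

7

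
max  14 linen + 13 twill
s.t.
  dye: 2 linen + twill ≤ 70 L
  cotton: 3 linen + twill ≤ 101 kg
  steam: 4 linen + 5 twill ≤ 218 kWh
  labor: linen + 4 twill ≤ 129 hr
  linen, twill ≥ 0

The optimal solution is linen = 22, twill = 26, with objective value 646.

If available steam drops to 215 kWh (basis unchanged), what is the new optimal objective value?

Check each constraint at x*: dye 70/70 (tight); cotton 92/101 (slack 9); steam 218/218 (tight); labor 126/129 (slack 3).
By complementary slackness, y = 0 for the non-binding constraints.
Dual feasibility on the basic columns requires 2·y_dye + 4·y_steam = 14, 1·y_dye + 5·y_steam = 13.
This yields shadow prices y_dye = 3, y_steam = 2.
Δz = y_steam·Δb = 2 × (-3) = -6, so new z* = 646 − 6 = 640.

640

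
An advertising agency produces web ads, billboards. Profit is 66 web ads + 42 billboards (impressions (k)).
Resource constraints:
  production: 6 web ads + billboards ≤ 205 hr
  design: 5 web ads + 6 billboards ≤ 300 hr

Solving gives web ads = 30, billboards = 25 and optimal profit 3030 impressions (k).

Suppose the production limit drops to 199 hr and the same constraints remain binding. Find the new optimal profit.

At the optimum: production uses 205 of 205 (binding); design uses 300 of 300 (binding).
From A_Bᵀ y = c: 6·y_production + 5·y_design = 66; 1·y_production + 6·y_design = 42.
→ y_production = 6 and y_design = 6.
Δz = y_production·Δb = 6 × (-6) = -36, so new z* = 3030 − 36 = 2994.

2994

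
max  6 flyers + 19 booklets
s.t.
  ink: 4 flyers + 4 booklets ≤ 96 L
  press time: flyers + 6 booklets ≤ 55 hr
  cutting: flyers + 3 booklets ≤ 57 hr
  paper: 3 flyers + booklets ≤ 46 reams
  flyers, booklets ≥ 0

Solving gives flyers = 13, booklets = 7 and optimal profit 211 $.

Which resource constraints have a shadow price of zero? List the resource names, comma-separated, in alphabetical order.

cutting, ink

ink: 80/96 (slack 16)
press time: 55/55 (binding)
cutting: 34/57 (slack 23)
paper: 46/46 (binding)
By complementary slackness, a constraint with positive slack has shadow price 0 → cutting, ink.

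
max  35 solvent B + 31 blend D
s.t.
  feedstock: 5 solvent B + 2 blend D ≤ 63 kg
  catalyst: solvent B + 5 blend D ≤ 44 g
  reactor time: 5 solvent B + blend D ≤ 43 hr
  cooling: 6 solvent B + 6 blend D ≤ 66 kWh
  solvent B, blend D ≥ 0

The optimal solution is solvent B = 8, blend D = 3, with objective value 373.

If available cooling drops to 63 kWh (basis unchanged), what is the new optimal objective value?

Binding: reactor time and cooling. Non-binding: feedstock (17 unused), catalyst (21 unused).
Slack constraints have shadow price 0 (complementary slackness).
The binding rows give the dual system: 5·y_reactor time + 6·y_cooling = 35 and 1·y_reactor time + 6·y_cooling = 31.
This yields shadow prices y_reactor time = 1, y_cooling = 5.
Δz = y_cooling·Δb = 5 × (-3) = -15, so new z* = 373 − 15 = 358.

358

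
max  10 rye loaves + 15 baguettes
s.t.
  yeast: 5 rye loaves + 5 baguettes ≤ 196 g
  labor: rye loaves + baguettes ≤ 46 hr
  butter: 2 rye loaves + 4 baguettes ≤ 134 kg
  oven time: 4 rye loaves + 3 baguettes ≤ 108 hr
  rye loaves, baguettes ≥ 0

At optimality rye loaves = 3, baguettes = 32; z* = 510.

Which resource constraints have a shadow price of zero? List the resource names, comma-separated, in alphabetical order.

labor, yeast

yeast: 175/196 (slack 21)
labor: 35/46 (slack 11)
butter: 134/134 (binding)
oven time: 108/108 (binding)
By complementary slackness, a constraint with positive slack has shadow price 0 → labor, yeast.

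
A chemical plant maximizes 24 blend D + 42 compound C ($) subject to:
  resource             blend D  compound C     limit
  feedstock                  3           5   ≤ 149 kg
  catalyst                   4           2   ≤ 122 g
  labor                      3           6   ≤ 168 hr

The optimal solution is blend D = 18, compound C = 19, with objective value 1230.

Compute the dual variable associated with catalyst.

At the optimum: feedstock uses 149 of 149 (binding); catalyst uses 110 of 122 (slack = 12); labor uses 168 of 168 (binding).
Slack constraints have shadow price 0 (complementary slackness).
Dual feasibility on the basic columns requires 3·y_feedstock + 3·y_labor = 24, 5·y_feedstock + 6·y_labor = 42.
This yields shadow prices y_feedstock = 6, y_labor = 2.
Shadow price of catalyst = 0.

0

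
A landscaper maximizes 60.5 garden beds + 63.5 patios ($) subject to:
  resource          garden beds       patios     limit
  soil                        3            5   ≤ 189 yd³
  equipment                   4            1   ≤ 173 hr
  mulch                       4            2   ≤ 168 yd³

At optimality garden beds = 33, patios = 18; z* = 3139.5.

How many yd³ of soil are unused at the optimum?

soil used = 3·33 + 5·18 = 189; slack = 189 − 189 = 0.

0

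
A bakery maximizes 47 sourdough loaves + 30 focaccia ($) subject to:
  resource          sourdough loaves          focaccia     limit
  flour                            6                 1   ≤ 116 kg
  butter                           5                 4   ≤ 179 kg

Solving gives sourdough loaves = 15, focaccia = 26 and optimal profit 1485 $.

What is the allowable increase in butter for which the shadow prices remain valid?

285

Binding constraints: flour, butter. The basis is B = [[6,1],[5,4]] with det 19.
Per unit increase in butter, x* moves by d = (-0.0526, 0.3158).
The basis stays optimal until sourdough loaves reaches 0; allowable increase = 285 kg.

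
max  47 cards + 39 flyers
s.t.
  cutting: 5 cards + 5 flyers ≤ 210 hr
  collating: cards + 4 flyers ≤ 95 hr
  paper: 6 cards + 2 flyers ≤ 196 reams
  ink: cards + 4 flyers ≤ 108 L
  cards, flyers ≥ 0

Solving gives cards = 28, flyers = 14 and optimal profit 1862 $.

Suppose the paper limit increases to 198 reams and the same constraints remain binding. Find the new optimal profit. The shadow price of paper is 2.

1866

Δb = 2, so new z* = 1862 + (2)·(2) = 1862 + 4 = 1866.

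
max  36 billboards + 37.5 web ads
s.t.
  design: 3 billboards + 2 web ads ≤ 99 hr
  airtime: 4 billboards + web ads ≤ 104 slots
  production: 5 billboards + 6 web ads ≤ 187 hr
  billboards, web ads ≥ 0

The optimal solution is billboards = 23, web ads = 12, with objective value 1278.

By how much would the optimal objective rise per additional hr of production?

At the optimum: design uses 93 of 99 (slack = 6); airtime uses 104 of 104 (binding); production uses 187 of 187 (binding).
By complementary slackness, y = 0 for the non-binding constraint.
Dual feasibility on the basic columns requires 4·y_airtime + 5·y_production = 36, 1·y_airtime + 6·y_production = 37.5.
This yields shadow prices y_airtime = 1.5, y_production = 6.
Shadow price of production = 6.

6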